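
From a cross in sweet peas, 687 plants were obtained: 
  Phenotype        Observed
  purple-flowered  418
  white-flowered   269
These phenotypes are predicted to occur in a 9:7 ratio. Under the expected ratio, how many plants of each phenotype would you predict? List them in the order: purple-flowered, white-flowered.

Under the 9:7 hypothesis (Σ ratio = 16, N = 687):
  purple-flowered: 687 × 9/16 = 386.4375
  white-flowered: 687 × 7/16 = 300.5625

386.4375, 300.5625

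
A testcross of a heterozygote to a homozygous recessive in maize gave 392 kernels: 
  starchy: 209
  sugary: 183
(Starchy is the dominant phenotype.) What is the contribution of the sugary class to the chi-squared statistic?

0.862

A testcross of a heterozygote (Aa × aa) gives a 1:1 phenotypic ratio.
The 1:1 ratio has 2 parts, so with N = 392 the expected counts are:
  starchy: 392 × 1/2 = 196
  sugary: 392 × 1/2 = 196
Contribution of sugary: (183 − 196)² / 196 = 0.8622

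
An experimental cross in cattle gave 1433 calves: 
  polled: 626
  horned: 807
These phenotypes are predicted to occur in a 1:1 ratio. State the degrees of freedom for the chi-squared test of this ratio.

A goodness-of-fit test with 2 phenotype classes has df = 2 − 1 = 1.

1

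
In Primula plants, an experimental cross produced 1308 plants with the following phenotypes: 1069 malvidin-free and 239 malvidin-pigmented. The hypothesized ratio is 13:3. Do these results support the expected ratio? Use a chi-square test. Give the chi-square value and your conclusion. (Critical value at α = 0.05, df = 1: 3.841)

0.196; consistent

Total ratio parts = 16. Expected numbers out of 1308:
  malvidin-free: 1308 × 13/16 = 1062.75
  malvidin-pigmented: 1308 × 3/16 = 245.25
χ² = Σ (O − E)² / E
  malvidin-free: (1069 − 1062.75)² / 1062.75 = 0.0368
  malvidin-pigmented: (239 − 245.25)² / 245.25 = 0.1593
χ² = 0.0368 + 0.1593 = 0.1961 ≈ 0.196
Degrees of freedom = 2 − 1 = 1; critical value at α = 0.05 is 3.841.
Since 0.196 < 3.841, we fail to reject the null hypothesis — the data are consistent with the 13:3 ratio.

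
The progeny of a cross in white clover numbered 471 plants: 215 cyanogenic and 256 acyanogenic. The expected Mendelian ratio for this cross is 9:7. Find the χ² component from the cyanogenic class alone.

9.413

The 9:7 ratio has 16 parts, so with N = 471 the expected counts are:
  cyanogenic: 471 × 9/16 = 264.9375
  acyanogenic: 471 × 7/16 = 206.0625
Contribution of cyanogenic: (215 − 264.9375)² / 264.9375 = 9.4126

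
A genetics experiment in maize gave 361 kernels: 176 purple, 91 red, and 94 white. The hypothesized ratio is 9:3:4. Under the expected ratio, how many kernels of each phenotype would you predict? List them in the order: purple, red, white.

203.0625, 67.6875, 90.25

The 9:3:4 ratio has 16 parts, so with N = 361 the expected counts are:
  purple: 361 × 9/16 = 203.0625
  red: 361 × 3/16 = 67.6875
  white: 361 × 4/16 = 90.25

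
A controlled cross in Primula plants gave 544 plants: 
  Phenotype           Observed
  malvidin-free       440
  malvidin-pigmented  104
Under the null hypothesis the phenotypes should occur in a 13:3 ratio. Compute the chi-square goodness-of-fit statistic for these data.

Total ratio parts = 16. Expected numbers out of 544:
  malvidin-free: 544 × 13/16 = 442
  malvidin-pigmented: 544 × 3/16 = 102
χ² = Σ (O − E)² / E
  malvidin-free: (440 − 442)² / 442 = 0.0090
  malvidin-pigmented: (104 − 102)² / 102 = 0.0392
χ² = 0.0090 + 0.0392 = 0.0482 ≈ 0.048

0.048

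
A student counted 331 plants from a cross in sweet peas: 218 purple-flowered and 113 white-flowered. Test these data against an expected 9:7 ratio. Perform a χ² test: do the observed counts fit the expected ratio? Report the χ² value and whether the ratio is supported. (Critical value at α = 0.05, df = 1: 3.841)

12.424; not consistent

Total ratio parts = 16. Expected numbers out of 331:
  purple-flowered: 331 × 9/16 = 186.1875
  white-flowered: 331 × 7/16 = 144.8125
χ² = Σ (O − E)² / E
  purple-flowered: (218 − 186.1875)² / 186.1875 = 5.4356
  white-flowered: (113 − 144.8125)² / 144.8125 = 6.9886
χ² = 5.4356 + 6.9886 = 12.4242 ≈ 12.424
Degrees of freedom = 2 − 1 = 1; critical value at α = 0.05 is 3.841.
Since 12.424 > 3.841, we reject the null hypothesis — the data do not fit the 9:7 ratio.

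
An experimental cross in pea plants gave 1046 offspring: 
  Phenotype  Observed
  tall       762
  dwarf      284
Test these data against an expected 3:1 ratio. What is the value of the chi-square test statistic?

2.581

The 3:1 ratio has 4 parts, so with N = 1046 the expected counts are:
  tall: 1046 × 3/4 = 784.5
  dwarf: 1046 × 1/4 = 261.5
χ² = Σ (O − E)² / E
  tall: (762 − 784.5)² / 784.5 = 0.6453
  dwarf: (284 − 261.5)² / 261.5 = 1.9359
χ² = 0.6453 + 1.9359 = 2.5812 ≈ 2.581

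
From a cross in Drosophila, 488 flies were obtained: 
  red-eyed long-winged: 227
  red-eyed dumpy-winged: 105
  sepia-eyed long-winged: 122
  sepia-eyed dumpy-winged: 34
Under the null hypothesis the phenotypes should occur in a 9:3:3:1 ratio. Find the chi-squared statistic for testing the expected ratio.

Total ratio parts = 16. Expected numbers out of 488:
  red-eyed long-winged: 488 × 9/16 = 274.5
  red-eyed dumpy-winged: 488 × 3/16 = 91.5
  sepia-eyed long-winged: 488 × 3/16 = 91.5
  sepia-eyed dumpy-winged: 488 × 1/16 = 30.5
χ² = Σ (O − E)² / E
  red-eyed long-winged: (227 − 274.5)² / 274.5 = 8.2195
  red-eyed dumpy-winged: (105 − 91.5)² / 91.5 = 1.9918
  sepia-eyed long-winged: (122 − 91.5)² / 91.5 = 10.1667
  sepia-eyed dumpy-winged: (34 − 30.5)² / 30.5 = 0.4016
χ² = 8.2195 + 1.9918 + 10.1667 + 0.4016 = 20.7796 ≈ 20.780

20.780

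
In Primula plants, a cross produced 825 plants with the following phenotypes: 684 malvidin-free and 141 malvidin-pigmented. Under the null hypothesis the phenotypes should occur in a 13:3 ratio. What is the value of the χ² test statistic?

1.491

The 13:3 ratio has 16 parts, so with N = 825 the expected counts are:
  malvidin-free: 825 × 13/16 = 670.3125
  malvidin-pigmented: 825 × 3/16 = 154.6875
χ² = Σ (O − E)² / E
  malvidin-free: (684 − 670.3125)² / 670.3125 = 0.2795
  malvidin-pigmented: (141 − 154.6875)² / 154.6875 = 1.2111
χ² = 0.2795 + 1.2111 = 1.4906 ≈ 1.491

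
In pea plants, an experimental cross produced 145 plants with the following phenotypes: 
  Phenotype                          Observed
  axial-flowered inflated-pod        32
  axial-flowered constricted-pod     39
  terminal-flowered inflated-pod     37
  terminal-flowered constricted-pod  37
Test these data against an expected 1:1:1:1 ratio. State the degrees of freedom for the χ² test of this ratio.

A goodness-of-fit test with 4 phenotype classes has df = 4 − 1 = 3.

3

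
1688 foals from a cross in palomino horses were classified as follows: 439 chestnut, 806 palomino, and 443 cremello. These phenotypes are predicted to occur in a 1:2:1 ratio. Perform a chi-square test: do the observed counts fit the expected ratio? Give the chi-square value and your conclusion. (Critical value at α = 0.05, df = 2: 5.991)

3.441; consistent

Total ratio parts = 4. Expected numbers out of 1688:
  chestnut: 1688 × 1/4 = 422
  palomino: 1688 × 2/4 = 844
  cremello: 1688 × 1/4 = 422
χ² = Σ (O − E)² / E
  chestnut: (439 − 422)² / 422 = 0.6848
  palomino: (806 − 844)² / 844 = 1.7109
  cremello: (443 − 422)² / 422 = 1.0450
χ² = 0.6848 + 1.7109 + 1.0450 = 3.4407 ≈ 3.441
Degrees of freedom = 3 − 1 = 2; critical value at α = 0.05 is 5.991.
Since 3.441 < 5.991, we fail to reject the null hypothesis — the data are consistent with the 1:2:1 ratio.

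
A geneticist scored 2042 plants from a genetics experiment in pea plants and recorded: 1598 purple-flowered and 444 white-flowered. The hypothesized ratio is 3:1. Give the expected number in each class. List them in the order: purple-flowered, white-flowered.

1531.5, 510.5

Under the 3:1 hypothesis (Σ ratio = 4, N = 2042):
  purple-flowered: 2042 × 3/4 = 1531.5
  white-flowered: 2042 × 1/4 = 510.5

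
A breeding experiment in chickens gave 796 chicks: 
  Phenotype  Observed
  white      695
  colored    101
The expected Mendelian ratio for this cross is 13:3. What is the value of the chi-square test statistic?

19.198

Expected counts for N = 796 under a 13:3 ratio (total parts = 16):
  white: 796 × 13/16 = 646.75
  colored: 796 × 3/16 = 149.25
χ² = Σ (O − E)² / E
  white: (695 − 646.75)² / 646.75 = 3.5996
  colored: (101 − 149.25)² / 149.25 = 15.5984
χ² = 3.5996 + 15.5984 = 19.198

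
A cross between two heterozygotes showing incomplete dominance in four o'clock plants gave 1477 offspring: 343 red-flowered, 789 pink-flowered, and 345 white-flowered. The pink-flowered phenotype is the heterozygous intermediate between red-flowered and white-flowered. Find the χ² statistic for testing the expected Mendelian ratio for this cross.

With incomplete dominance, a heterozygote × heterozygote cross gives a 1:2:1 phenotypic ratio.
The 1:2:1 ratio has 4 parts, so with N = 1477 the expected counts are:
  red-flowered: 1477 × 1/4 = 369.25
  pink-flowered: 1477 × 2/4 = 738.5
  white-flowered: 1477 × 1/4 = 369.25
χ² = Σ (O − E)² / E
  red-flowered: (343 − 369.25)² / 369.25 = 1.8661
  pink-flowered: (789 − 738.5)² / 738.5 = 3.4533
  white-flowered: (345 − 369.25)² / 369.25 = 1.5926
χ² = 1.8661 + 3.4533 + 1.5926 = 6.912

6.912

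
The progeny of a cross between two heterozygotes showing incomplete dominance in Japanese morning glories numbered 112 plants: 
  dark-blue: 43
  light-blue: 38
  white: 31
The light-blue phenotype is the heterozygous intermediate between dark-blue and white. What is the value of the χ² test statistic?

With incomplete dominance, a heterozygote × heterozygote cross gives a 1:2:1 phenotypic ratio.
The 1:2:1 ratio has 4 parts, so with N = 112 the expected counts are:
  dark-blue: 112 × 1/4 = 28
  light-blue: 112 × 2/4 = 56
  white: 112 × 1/4 = 28
χ² = Σ (O − E)² / E
  dark-blue: (43 − 28)² / 28 = 8.0357
  light-blue: (38 − 56)² / 56 = 5.7857
  white: (31 − 28)² / 28 = 0.3214
χ² = 8.0357 + 5.7857 + 0.3214 = 14.1428 ≈ 14.143

14.143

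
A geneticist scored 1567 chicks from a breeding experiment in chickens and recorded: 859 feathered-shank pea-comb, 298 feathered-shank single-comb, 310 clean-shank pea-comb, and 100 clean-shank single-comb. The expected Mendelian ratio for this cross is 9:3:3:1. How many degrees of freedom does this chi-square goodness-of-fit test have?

A goodness-of-fit test with 4 phenotype classes has df = 4 − 1 = 3.

3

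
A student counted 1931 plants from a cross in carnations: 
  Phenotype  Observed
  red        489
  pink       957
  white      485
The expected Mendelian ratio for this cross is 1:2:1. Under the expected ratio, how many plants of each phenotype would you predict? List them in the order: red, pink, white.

482.75, 965.5, 482.75

The 1:2:1 ratio has 4 parts, so with N = 1931 the expected counts are:
  red: 1931 × 1/4 = 482.75
  pink: 1931 × 2/4 = 965.5
  white: 1931 × 1/4 = 482.75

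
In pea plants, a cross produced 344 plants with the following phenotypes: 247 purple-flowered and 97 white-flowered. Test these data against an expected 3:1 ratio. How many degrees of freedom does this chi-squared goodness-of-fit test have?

A goodness-of-fit test with 2 phenotype classes has df = 2 − 1 = 1.

1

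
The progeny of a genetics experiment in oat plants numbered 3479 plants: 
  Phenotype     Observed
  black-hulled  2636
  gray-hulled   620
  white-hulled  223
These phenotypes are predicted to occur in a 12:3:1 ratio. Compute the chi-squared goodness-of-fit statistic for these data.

2.017

Expected counts for N = 3479 under a 12:3:1 ratio (total parts = 16):
  black-hulled: 3479 × 12/16 = 2609.25
  gray-hulled: 3479 × 3/16 = 652.3125
  white-hulled: 3479 × 1/16 = 217.4375
χ² = Σ (O − E)² / E
  black-hulled: (2636 − 2609.25)² / 2609.25 = 0.2742
  gray-hulled: (620 − 652.3125)² / 652.3125 = 1.6006
  white-hulled: (223 − 217.4375)² / 217.4375 = 0.1423
χ² = 0.2742 + 1.6006 + 0.1423 = 2.0171 ≈ 2.017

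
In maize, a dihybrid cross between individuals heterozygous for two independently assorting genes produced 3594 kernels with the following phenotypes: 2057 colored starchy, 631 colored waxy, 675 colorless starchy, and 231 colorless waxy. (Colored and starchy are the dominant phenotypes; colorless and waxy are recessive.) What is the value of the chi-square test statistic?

3.530

A dihybrid F₂ with independent assortment and complete dominance at both loci gives a 9:3:3:1 phenotypic ratio.
Under the 9:3:3:1 hypothesis (Σ ratio = 16, N = 3594):
  colored starchy: 3594 × 9/16 = 2021.625
  colored waxy: 3594 × 3/16 = 673.875
  colorless starchy: 3594 × 3/16 = 673.875
  colorless waxy: 3594 × 1/16 = 224.625
χ² = Σ (O − E)² / E
  colored starchy: (2057 − 2021.625)² / 2021.625 = 0.6190
  colored waxy: (631 − 673.875)² / 673.875 = 2.7279
  colorless starchy: (675 − 673.875)² / 673.875 = 0.0019
  colorless waxy: (231 − 224.625)² / 224.625 = 0.1809
χ² = 0.6190 + 2.7279 + 0.0019 + 0.1809 = 3.5297 ≈ 3.530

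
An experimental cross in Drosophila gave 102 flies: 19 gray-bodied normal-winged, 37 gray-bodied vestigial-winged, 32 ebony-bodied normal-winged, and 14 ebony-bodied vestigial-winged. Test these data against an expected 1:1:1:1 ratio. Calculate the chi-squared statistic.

Under the 1:1:1:1 hypothesis (Σ ratio = 4, N = 102):
  gray-bodied normal-winged: 102 × 1/4 = 25.5
  gray-bodied vestigial-winged: 102 × 1/4 = 25.5
  ebony-bodied normal-winged: 102 × 1/4 = 25.5
  ebony-bodied vestigial-winged: 102 × 1/4 = 25.5
χ² = Σ (O − E)² / E
  gray-bodied normal-winged: (19 − 25.5)² / 25.5 = 1.6569
  gray-bodied vestigial-winged: (37 − 25.5)² / 25.5 = 5.1863
  ebony-bodied normal-winged: (32 − 25.5)² / 25.5 = 1.6569
  ebony-bodied vestigial-winged: (14 − 25.5)² / 25.5 = 5.1863
χ² = 1.6569 + 5.1863 + 1.6569 + 5.1863 = 13.6864 ≈ 13.686

13.686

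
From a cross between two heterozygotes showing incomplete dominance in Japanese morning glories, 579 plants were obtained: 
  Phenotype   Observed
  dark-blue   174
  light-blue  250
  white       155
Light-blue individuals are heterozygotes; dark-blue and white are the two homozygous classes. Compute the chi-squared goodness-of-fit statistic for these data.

12.026

With incomplete dominance, a heterozygote × heterozygote cross gives a 1:2:1 phenotypic ratio.
Total ratio parts = 4. Expected numbers out of 579:
  dark-blue: 579 × 1/4 = 144.75
  light-blue: 579 × 2/4 = 289.5
  white: 579 × 1/4 = 144.75
χ² = Σ (O − E)² / E
  dark-blue: (174 − 144.75)² / 144.75 = 5.9106
  light-blue: (250 − 289.5)² / 289.5 = 5.3895
  white: (155 − 144.75)² / 144.75 = 0.7258
χ² = 5.9106 + 5.3895 + 0.7258 = 12.0259 ≈ 12.026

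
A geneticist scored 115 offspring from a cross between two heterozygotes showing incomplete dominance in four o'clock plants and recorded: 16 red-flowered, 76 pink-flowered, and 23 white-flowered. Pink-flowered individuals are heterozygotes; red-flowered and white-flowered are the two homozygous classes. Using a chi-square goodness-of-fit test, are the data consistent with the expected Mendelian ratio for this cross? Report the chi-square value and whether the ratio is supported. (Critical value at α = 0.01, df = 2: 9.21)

12.757; not consistent

With incomplete dominance, a heterozygote × heterozygote cross gives a 1:2:1 phenotypic ratio.
The 1:2:1 ratio has 4 parts, so with N = 115 the expected counts are:
  red-flowered: 115 × 1/4 = 28.75
  pink-flowered: 115 × 2/4 = 57.5
  white-flowered: 115 × 1/4 = 28.75
χ² = Σ (O − E)² / E
  red-flowered: (16 − 28.75)² / 28.75 = 5.6543
  pink-flowered: (76 − 57.5)² / 57.5 = 5.9522
  white-flowered: (23 − 28.75)² / 28.75 = 1.1500
χ² = 5.6543 + 5.9522 + 1.1500 = 12.7565 ≈ 12.757
Degrees of freedom = 3 − 1 = 2; critical value at α = 0.01 is 9.21.
Since 12.757 > 9.21, we reject the null hypothesis — the data do not fit the 1:2:1 ratio.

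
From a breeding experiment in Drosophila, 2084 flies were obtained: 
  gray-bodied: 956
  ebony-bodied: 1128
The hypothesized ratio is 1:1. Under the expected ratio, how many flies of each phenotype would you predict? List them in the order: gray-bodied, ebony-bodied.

Under the 1:1 hypothesis (Σ ratio = 2, N = 2084):
  gray-bodied: 2084 × 1/2 = 1042
  ebony-bodied: 2084 × 1/2 = 1042

1042, 1042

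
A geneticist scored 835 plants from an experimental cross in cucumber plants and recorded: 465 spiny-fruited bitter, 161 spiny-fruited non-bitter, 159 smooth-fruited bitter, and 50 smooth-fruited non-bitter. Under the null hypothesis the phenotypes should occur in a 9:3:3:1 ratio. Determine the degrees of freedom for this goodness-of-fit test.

A goodness-of-fit test with 4 phenotype classes has df = 4 − 1 = 3.

3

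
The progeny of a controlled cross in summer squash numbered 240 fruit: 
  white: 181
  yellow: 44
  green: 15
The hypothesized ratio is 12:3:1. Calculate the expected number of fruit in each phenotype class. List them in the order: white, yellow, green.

Total ratio parts = 16. Expected numbers out of 240:
  white: 240 × 12/16 = 180
  yellow: 240 × 3/16 = 45
  green: 240 × 1/16 = 15

180, 45, 15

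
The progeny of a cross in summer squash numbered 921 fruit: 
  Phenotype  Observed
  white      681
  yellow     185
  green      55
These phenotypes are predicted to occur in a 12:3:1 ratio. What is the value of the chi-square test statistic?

1.130

Total ratio parts = 16. Expected numbers out of 921:
  white: 921 × 12/16 = 690.75
  yellow: 921 × 3/16 = 172.6875
  green: 921 × 1/16 = 57.5625
χ² = Σ (O − E)² / E
  white: (681 − 690.75)² / 690.75 = 0.1376
  yellow: (185 − 172.6875)² / 172.6875 = 0.8779
  green: (55 − 57.5625)² / 57.5625 = 0.1141
χ² = 0.1376 + 0.8779 + 0.1141 = 1.1296 ≈ 1.130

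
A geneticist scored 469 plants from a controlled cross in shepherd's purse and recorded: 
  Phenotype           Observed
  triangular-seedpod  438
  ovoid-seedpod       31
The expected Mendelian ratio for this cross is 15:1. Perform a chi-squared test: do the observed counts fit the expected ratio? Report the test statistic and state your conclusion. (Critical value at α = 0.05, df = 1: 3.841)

Total ratio parts = 16. Expected numbers out of 469:
  triangular-seedpod: 469 × 15/16 = 439.6875
  ovoid-seedpod: 469 × 1/16 = 29.3125
χ² = Σ (O − E)² / E
  triangular-seedpod: (438 − 439.6875)² / 439.6875 = 0.0065
  ovoid-seedpod: (31 − 29.3125)² / 29.3125 = 0.0971
χ² = 0.0065 + 0.0971 = 0.1036 ≈ 0.104
Degrees of freedom = 2 − 1 = 1; critical value at α = 0.05 is 3.841.
Since 0.104 < 3.841, we fail to reject the null hypothesis — the data are consistent with the 15:1 ratio.

0.104; consistent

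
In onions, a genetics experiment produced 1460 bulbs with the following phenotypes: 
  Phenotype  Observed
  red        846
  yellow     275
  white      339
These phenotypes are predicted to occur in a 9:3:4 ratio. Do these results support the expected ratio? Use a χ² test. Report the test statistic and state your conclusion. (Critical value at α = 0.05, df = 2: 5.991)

The 9:3:4 ratio has 16 parts, so with N = 1460 the expected counts are:
  red: 1460 × 9/16 = 821.25
  yellow: 1460 × 3/16 = 273.75
  white: 1460 × 4/16 = 365
χ² = Σ (O − E)² / E
  red: (846 − 821.25)² / 821.25 = 0.7459
  yellow: (275 − 273.75)² / 273.75 = 0.0057
  white: (339 − 365)² / 365 = 1.8521
χ² = 0.7459 + 0.0057 + 1.8521 = 2.6037 ≈ 2.604
Degrees of freedom = 3 − 1 = 2; critical value at α = 0.05 is 5.991.
Since 2.604 < 5.991, we fail to reject the null hypothesis — the data are consistent with the 9:3:4 ratio.

2.604; consistent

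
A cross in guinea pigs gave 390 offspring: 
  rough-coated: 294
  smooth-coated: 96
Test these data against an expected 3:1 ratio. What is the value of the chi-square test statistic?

0.031

The 3:1 ratio has 4 parts, so with N = 390 the expected counts are:
  rough-coated: 390 × 3/4 = 292.5
  smooth-coated: 390 × 1/4 = 97.5
χ² = Σ (O − E)² / E
  rough-coated: (294 − 292.5)² / 292.5 = 0.0077
  smooth-coated: (96 − 97.5)² / 97.5 = 0.0231
χ² = 0.0077 + 0.0231 = 0.0308 ≈ 0.031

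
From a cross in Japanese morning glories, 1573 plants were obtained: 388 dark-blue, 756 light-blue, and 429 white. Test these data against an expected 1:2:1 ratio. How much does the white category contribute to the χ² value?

Expected counts for N = 1573 under a 1:2:1 ratio (total parts = 4):
  dark-blue: 1573 × 1/4 = 393.25
  light-blue: 1573 × 2/4 = 786.5
  white: 1573 × 1/4 = 393.25
Contribution of white: (429 − 393.25)² / 393.25 = 3.2500

3.250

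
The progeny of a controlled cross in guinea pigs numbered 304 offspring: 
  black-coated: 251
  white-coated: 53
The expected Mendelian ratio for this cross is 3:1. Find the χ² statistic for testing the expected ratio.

9.281

Total ratio parts = 4. Expected numbers out of 304:
  black-coated: 304 × 3/4 = 228
  white-coated: 304 × 1/4 = 76
χ² = Σ (O − E)² / E
  black-coated: (251 − 228)² / 228 = 2.3202
  white-coated: (53 − 76)² / 76 = 6.9605
χ² = 2.3202 + 6.9605 = 9.2807 ≈ 9.281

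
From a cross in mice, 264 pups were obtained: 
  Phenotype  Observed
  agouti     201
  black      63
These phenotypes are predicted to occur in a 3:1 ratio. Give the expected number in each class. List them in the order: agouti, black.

198, 66

Under the 3:1 hypothesis (Σ ratio = 4, N = 264):
  agouti: 264 × 3/4 = 198
  black: 264 × 1/4 = 66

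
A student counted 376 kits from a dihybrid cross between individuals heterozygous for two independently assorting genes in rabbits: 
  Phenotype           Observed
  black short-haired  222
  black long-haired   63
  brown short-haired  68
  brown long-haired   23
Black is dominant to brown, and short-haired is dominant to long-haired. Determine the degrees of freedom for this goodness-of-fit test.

A dihybrid F₂ with independent assortment and complete dominance at both loci gives a 9:3:3:1 phenotypic ratio.
A goodness-of-fit test with 4 phenotype classes has df = 4 − 1 = 3.

3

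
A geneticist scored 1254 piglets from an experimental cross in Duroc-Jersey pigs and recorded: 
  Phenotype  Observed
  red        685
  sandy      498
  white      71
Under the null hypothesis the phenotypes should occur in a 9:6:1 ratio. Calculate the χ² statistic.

The 9:6:1 ratio has 16 parts, so with N = 1254 the expected counts are:
  red: 1254 × 9/16 = 705.375
  sandy: 1254 × 6/16 = 470.25
  white: 1254 × 1/16 = 78.375
χ² = Σ (O − E)² / E
  red: (685 − 705.375)² / 705.375 = 0.5885
  sandy: (498 − 470.25)² / 470.25 = 1.6376
  white: (71 − 78.375)² / 78.375 = 0.6940
χ² = 0.5885 + 1.6376 + 0.6940 = 2.9201 ≈ 2.920

2.920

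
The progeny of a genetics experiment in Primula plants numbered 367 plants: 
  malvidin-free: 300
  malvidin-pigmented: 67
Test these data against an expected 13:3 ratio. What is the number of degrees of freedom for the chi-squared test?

A goodness-of-fit test with 2 phenotype classes has df = 2 − 1 = 1.

1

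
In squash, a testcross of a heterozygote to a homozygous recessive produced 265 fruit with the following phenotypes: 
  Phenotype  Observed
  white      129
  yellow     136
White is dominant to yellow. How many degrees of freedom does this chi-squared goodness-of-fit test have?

A testcross of a heterozygote (Aa × aa) gives a 1:1 phenotypic ratio.
A goodness-of-fit test with 2 phenotype classes has df = 2 − 1 = 1.

1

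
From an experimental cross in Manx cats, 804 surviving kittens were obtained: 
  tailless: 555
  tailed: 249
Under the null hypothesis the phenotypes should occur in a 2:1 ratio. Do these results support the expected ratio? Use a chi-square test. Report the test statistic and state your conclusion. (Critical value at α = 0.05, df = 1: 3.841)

The 2:1 ratio has 3 parts, so with N = 804 the expected counts are:
  tailless: 804 × 2/3 = 536
  tailed: 804 × 1/3 = 268
χ² = Σ (O − E)² / E
  tailless: (555 − 536)² / 536 = 0.6735
  tailed: (249 − 268)² / 268 = 1.3470
χ² = 0.6735 + 1.3470 = 2.0205 ≈ 2.021
Degrees of freedom = 2 − 1 = 1; critical value at α = 0.05 is 3.841.
Since 2.021 < 3.841, we fail to reject the null hypothesis — the data are consistent with the 2:1 ratio.

2.021; consistent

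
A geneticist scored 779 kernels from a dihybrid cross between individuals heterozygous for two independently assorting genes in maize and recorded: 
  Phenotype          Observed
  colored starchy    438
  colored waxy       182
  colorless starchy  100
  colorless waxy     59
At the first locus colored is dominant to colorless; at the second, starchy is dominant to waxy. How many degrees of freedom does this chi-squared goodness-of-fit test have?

3

A dihybrid F₂ with independent assortment and complete dominance at both loci gives a 9:3:3:1 phenotypic ratio.
A goodness-of-fit test with 4 phenotype classes has df = 4 − 1 = 3.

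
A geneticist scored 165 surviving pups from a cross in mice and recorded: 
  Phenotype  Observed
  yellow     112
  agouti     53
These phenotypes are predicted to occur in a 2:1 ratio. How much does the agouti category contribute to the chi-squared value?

0.073

The 2:1 ratio has 3 parts, so with N = 165 the expected counts are:
  yellow: 165 × 2/3 = 110
  agouti: 165 × 1/3 = 55
Contribution of agouti: (53 − 55)² / 55 = 0.0727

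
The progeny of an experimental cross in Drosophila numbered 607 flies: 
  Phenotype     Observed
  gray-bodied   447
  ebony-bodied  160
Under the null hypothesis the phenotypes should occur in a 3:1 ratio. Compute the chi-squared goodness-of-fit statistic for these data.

0.598

Total ratio parts = 4. Expected numbers out of 607:
  gray-bodied: 607 × 3/4 = 455.25
  ebony-bodied: 607 × 1/4 = 151.75
χ² = Σ (O − E)² / E
  gray-bodied: (447 − 455.25)² / 455.25 = 0.1495
  ebony-bodied: (160 − 151.75)² / 151.75 = 0.4485
χ² = 0.1495 + 0.4485 = 0.598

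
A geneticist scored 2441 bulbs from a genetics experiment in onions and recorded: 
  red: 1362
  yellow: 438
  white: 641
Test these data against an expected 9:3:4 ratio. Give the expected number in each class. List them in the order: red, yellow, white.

1373.0625, 457.6875, 610.25

Total ratio parts = 16. Expected numbers out of 2441:
  red: 2441 × 9/16 = 1373.0625
  yellow: 2441 × 3/16 = 457.6875
  white: 2441 × 4/16 = 610.25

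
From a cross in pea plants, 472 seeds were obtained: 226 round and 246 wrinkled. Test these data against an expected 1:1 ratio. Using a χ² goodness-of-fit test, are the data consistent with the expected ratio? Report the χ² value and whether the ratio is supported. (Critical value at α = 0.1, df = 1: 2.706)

0.847; consistent

Under the 1:1 hypothesis (Σ ratio = 2, N = 472):
  round: 472 × 1/2 = 236
  wrinkled: 472 × 1/2 = 236
χ² = Σ (O − E)² / E
  round: (226 − 236)² / 236 = 0.4237
  wrinkled: (246 − 236)² / 236 = 0.4237
χ² = 0.4237 + 0.4237 = 0.8474 ≈ 0.847
Degrees of freedom = 2 − 1 = 1; critical value at α = 0.1 is 2.706.
Since 0.847 < 2.706, we fail to reject the null hypothesis — the data are consistent with the 1:1 ratio.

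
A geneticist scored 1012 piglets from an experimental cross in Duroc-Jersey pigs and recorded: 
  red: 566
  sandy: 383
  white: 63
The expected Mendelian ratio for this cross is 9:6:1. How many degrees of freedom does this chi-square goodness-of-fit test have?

A goodness-of-fit test with 3 phenotype classes has df = 3 − 1 = 2.

2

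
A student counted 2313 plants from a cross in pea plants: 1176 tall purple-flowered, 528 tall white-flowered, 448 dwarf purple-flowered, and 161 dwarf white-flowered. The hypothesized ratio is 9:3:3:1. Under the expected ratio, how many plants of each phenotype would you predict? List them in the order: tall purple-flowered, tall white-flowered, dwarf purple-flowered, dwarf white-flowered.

1301.0625, 433.6875, 433.6875, 144.5625

Total ratio parts = 16. Expected numbers out of 2313:
  tall purple-flowered: 2313 × 9/16 = 1301.0625
  tall white-flowered: 2313 × 3/16 = 433.6875
  dwarf purple-flowered: 2313 × 3/16 = 433.6875
  dwarf white-flowered: 2313 × 1/16 = 144.5625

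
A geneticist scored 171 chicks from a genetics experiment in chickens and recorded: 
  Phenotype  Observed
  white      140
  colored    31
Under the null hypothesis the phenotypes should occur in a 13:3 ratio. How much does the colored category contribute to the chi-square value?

0.035

Total ratio parts = 16. Expected numbers out of 171:
  white: 171 × 13/16 = 138.9375
  colored: 171 × 3/16 = 32.0625
Contribution of colored: (31 − 32.0625)² / 32.0625 = 0.0352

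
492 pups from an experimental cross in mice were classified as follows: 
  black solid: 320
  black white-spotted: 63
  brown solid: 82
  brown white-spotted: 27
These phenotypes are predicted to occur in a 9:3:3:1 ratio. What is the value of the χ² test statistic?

Total ratio parts = 16. Expected numbers out of 492:
  black solid: 492 × 9/16 = 276.75
  black white-spotted: 492 × 3/16 = 92.25
  brown solid: 492 × 3/16 = 92.25
  brown white-spotted: 492 × 1/16 = 30.75
χ² = Σ (O − E)² / E
  black solid: (320 − 276.75)² / 276.75 = 6.7590
  black white-spotted: (63 − 92.25)² / 92.25 = 9.2744
  brown solid: (82 − 92.25)² / 92.25 = 1.1389
  brown white-spotted: (27 − 30.75)² / 30.75 = 0.4573
χ² = 6.7590 + 9.2744 + 1.1389 + 0.4573 = 17.6296 ≈ 17.630

17.630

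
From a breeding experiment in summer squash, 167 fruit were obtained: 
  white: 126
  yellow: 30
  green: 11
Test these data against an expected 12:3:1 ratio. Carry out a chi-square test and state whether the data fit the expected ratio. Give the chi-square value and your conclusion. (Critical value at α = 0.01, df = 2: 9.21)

0.090; consistent

Expected counts for N = 167 under a 12:3:1 ratio (total parts = 16):
  white: 167 × 12/16 = 125.25
  yellow: 167 × 3/16 = 31.3125
  green: 167 × 1/16 = 10.4375
χ² = Σ (O − E)² / E
  white: (126 − 125.25)² / 125.25 = 0.0045
  yellow: (30 − 31.3125)² / 31.3125 = 0.0550
  green: (11 − 10.4375)² / 10.4375 = 0.0303
χ² = 0.0045 + 0.0550 + 0.0303 = 0.0898 ≈ 0.090
Degrees of freedom = 3 − 1 = 2; critical value at α = 0.01 is 9.21.
Since 0.090 < 9.21, we fail to reject the null hypothesis — the data are consistent with the 12:3:1 ratio.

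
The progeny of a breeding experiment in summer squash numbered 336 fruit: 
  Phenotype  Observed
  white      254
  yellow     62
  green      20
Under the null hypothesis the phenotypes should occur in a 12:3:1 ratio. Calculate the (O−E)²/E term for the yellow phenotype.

The 12:3:1 ratio has 16 parts, so with N = 336 the expected counts are:
  white: 336 × 12/16 = 252
  yellow: 336 × 3/16 = 63
  green: 336 × 1/16 = 21
Contribution of yellow: (62 − 63)² / 63 = 0.0159

0.016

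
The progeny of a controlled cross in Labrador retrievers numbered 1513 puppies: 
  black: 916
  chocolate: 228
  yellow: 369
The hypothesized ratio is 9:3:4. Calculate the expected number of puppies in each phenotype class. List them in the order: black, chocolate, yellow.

Total ratio parts = 16. Expected numbers out of 1513:
  black: 1513 × 9/16 = 851.0625
  chocolate: 1513 × 3/16 = 283.6875
  yellow: 1513 × 4/16 = 378.25

851.0625, 283.6875, 378.25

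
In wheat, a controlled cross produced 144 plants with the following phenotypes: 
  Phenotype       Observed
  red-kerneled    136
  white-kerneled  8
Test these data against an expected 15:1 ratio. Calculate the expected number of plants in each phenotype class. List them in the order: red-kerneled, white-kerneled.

135, 9

Under the 15:1 hypothesis (Σ ratio = 16, N = 144):
  red-kerneled: 144 × 15/16 = 135
  white-kerneled: 144 × 1/16 = 9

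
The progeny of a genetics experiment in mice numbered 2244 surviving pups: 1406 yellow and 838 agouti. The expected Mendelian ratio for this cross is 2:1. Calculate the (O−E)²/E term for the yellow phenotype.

The 2:1 ratio has 3 parts, so with N = 2244 the expected counts are:
  yellow: 2244 × 2/3 = 1496
  agouti: 2244 × 1/3 = 748
Contribution of yellow: (1406 − 1496)² / 1496 = 5.4144

5.414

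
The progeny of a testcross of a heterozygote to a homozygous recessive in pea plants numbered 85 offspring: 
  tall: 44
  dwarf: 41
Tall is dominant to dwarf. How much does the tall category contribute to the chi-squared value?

0.053

A testcross of a heterozygote (Aa × aa) gives a 1:1 phenotypic ratio.
Total ratio parts = 2. Expected numbers out of 85:
  tall: 85 × 1/2 = 42.5
  dwarf: 85 × 1/2 = 42.5
Contribution of tall: (44 − 42.5)² / 42.5 = 0.0529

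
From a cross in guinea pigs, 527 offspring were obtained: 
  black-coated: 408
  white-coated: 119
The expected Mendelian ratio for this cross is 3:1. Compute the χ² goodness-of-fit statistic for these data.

Total ratio parts = 4. Expected numbers out of 527:
  black-coated: 527 × 3/4 = 395.25
  white-coated: 527 × 1/4 = 131.75
χ² = Σ (O − E)² / E
  black-coated: (408 − 395.25)² / 395.25 = 0.4113
  white-coated: (119 − 131.75)² / 131.75 = 1.2339
χ² = 0.4113 + 1.2339 = 1.6452 ≈ 1.645

1.645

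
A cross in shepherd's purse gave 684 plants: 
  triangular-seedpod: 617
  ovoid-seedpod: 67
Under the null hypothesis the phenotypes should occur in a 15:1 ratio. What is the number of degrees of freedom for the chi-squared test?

1

A goodness-of-fit test with 2 phenotype classes has df = 2 − 1 = 1.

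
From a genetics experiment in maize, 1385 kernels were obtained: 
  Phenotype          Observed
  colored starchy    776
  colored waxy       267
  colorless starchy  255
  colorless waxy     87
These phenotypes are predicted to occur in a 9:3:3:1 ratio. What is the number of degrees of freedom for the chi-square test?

3

A goodness-of-fit test with 4 phenotype classes has df = 4 − 1 = 3.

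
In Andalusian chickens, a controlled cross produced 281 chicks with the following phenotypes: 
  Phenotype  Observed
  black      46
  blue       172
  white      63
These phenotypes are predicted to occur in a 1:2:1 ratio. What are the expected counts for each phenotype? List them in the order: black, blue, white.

70.25, 140.5, 70.25

Expected counts for N = 281 under a 1:2:1 ratio (total parts = 4):
  black: 281 × 1/4 = 70.25
  blue: 281 × 2/4 = 140.5
  white: 281 × 1/4 = 70.25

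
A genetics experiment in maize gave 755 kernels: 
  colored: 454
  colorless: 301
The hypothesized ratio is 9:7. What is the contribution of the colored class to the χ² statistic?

Expected counts for N = 755 under a 9:7 ratio (total parts = 16):
  colored: 755 × 9/16 = 424.6875
  colorless: 755 × 7/16 = 330.3125
Contribution of colored: (454 − 424.6875)² / 424.6875 = 2.0232

2.023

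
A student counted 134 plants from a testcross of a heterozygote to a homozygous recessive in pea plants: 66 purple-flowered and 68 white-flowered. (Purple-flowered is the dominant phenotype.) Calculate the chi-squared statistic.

0.030

A testcross of a heterozygote (Aa × aa) gives a 1:1 phenotypic ratio.
Total ratio parts = 2. Expected numbers out of 134:
  purple-flowered: 134 × 1/2 = 67
  white-flowered: 134 × 1/2 = 67
χ² = Σ (O − E)² / E
  purple-flowered: (66 − 67)² / 67 = 0.0149
  white-flowered: (68 − 67)² / 67 = 0.0149
χ² = 0.0149 + 0.0149 = 0.0298 ≈ 0.030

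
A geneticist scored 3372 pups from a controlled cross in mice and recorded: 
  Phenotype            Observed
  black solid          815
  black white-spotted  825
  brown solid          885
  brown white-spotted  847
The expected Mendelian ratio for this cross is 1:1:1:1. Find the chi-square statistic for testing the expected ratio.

3.426

The 1:1:1:1 ratio has 4 parts, so with N = 3372 the expected counts are:
  black solid: 3372 × 1/4 = 843
  black white-spotted: 3372 × 1/4 = 843
  brown solid: 3372 × 1/4 = 843
  brown white-spotted: 3372 × 1/4 = 843
χ² = Σ (O − E)² / E
  black solid: (815 − 843)² / 843 = 0.9300
  black white-spotted: (825 − 843)² / 843 = 0.3843
  brown solid: (885 − 843)² / 843 = 2.0925
  brown white-spotted: (847 − 843)² / 843 = 0.0190
χ² = 0.9300 + 0.3843 + 2.0925 + 0.0190 = 3.4258 ≈ 3.426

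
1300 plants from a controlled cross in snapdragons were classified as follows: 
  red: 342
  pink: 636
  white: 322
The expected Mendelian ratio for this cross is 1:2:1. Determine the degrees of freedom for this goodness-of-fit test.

2

A goodness-of-fit test with 3 phenotype classes has df = 3 − 1 = 2.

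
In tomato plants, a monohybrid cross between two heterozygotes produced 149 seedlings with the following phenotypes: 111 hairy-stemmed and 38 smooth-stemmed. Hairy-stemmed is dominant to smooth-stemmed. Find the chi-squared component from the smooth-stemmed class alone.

For a monohybrid cross between heterozygotes with complete dominance, the expected phenotypic ratio is 3:1.
Under the 3:1 hypothesis (Σ ratio = 4, N = 149):
  hairy-stemmed: 149 × 3/4 = 111.75
  smooth-stemmed: 149 × 1/4 = 37.25
Contribution of smooth-stemmed: (38 − 37.25)² / 37.25 = 0.0151

0.015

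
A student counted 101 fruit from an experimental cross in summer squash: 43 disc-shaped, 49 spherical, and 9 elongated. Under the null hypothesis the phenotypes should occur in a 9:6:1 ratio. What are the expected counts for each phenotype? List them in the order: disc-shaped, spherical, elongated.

Total ratio parts = 16. Expected numbers out of 101:
  disc-shaped: 101 × 9/16 = 56.8125
  spherical: 101 × 6/16 = 37.875
  elongated: 101 × 1/16 = 6.3125

56.8125, 37.875, 6.3125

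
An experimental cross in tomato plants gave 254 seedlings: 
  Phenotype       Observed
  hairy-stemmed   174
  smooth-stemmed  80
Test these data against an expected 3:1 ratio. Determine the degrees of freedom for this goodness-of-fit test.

1

A goodness-of-fit test with 2 phenotype classes has df = 2 − 1 = 1.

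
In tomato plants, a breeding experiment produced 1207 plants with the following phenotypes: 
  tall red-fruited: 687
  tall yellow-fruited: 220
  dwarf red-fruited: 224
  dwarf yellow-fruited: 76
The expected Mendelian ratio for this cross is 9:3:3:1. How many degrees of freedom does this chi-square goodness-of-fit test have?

A goodness-of-fit test with 4 phenotype classes has df = 4 − 1 = 3.

3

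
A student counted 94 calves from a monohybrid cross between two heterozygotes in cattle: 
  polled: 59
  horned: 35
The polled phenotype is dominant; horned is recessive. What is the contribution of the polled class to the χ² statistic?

For a monohybrid cross between heterozygotes with complete dominance, the expected phenotypic ratio is 3:1.
The 3:1 ratio has 4 parts, so with N = 94 the expected counts are:
  polled: 94 × 3/4 = 70.5
  horned: 94 × 1/4 = 23.5
Contribution of polled: (59 − 70.5)² / 70.5 = 1.8759

1.876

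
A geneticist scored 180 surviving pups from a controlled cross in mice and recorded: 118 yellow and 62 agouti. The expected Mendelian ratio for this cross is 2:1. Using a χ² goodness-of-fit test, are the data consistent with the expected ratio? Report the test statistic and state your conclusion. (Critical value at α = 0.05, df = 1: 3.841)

0.100; consistent

Expected counts for N = 180 under a 2:1 ratio (total parts = 3):
  yellow: 180 × 2/3 = 120
  agouti: 180 × 1/3 = 60
χ² = Σ (O − E)² / E
  yellow: (118 − 120)² / 120 = 0.0333
  agouti: (62 − 60)² / 60 = 0.0667
χ² = 0.0333 + 0.0667 = 0.100
Degrees of freedom = 2 − 1 = 1; critical value at α = 0.05 is 3.841.
Since 0.100 < 3.841, we fail to reject the null hypothesis — the data are consistent with the 2:1 ratio.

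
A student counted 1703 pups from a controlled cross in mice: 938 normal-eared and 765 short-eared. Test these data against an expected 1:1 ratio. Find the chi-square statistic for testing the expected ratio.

The 1:1 ratio has 2 parts, so with N = 1703 the expected counts are:
  normal-eared: 1703 × 1/2 = 851.5
  short-eared: 1703 × 1/2 = 851.5
χ² = Σ (O − E)² / E
  normal-eared: (938 − 851.5)² / 851.5 = 8.7871
  short-eared: (765 − 851.5)² / 851.5 = 8.7871
χ² = 8.7871 + 8.7871 = 17.5742 ≈ 17.574

17.574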